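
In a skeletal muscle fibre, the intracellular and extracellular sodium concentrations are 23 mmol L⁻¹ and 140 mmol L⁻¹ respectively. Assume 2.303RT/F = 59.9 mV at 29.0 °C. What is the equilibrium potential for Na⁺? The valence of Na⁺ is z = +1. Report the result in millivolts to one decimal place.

E = (59.9/z) · log₁₀([Na⁺]_out/[Na⁺]_in) with z = +1.
= (59.9/1) · log₁₀(140/23) = 59.90 · log₁₀(6.087)
= 59.90 · (0.7844) = 46.99 mV

47.0 mV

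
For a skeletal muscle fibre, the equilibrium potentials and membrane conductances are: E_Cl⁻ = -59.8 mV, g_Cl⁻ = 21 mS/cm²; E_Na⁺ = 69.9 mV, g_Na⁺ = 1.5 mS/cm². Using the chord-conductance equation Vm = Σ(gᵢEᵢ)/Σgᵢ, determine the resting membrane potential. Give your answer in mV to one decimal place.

Σ gᵢEᵢ = 21·(-59.8) + 1.5·(69.9) = -1150.95
Σ gᵢ = 21 + 1.5 = 22.5
Vm = -1150.95 / 22.5 = -51.15 mV

-51.2 mV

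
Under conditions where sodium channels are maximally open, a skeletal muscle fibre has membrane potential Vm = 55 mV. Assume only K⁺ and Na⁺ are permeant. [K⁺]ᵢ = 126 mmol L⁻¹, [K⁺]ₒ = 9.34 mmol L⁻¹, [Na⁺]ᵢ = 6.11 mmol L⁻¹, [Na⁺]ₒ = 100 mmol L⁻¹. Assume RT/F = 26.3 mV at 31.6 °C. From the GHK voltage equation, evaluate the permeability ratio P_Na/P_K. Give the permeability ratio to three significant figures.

Let α = P_Na/P_K. GHK: Vm = 26.3·ln[(Kₒ + α·Naₒ)/(Kᵢ + α·Naᵢ)].
e^(Vm/26.3) = e^(55.0/26.3) = 8.0951
So 8.0951·(Kᵢ + α·Naᵢ) = Kₒ + α·Naₒ → α = (8.0951·126.0 − 9.34) / (100.0 − 8.0951·6.11)
α = (1020 − 9.34) / (100.0 − 49.46) = 1011/50.54 = 20

20.0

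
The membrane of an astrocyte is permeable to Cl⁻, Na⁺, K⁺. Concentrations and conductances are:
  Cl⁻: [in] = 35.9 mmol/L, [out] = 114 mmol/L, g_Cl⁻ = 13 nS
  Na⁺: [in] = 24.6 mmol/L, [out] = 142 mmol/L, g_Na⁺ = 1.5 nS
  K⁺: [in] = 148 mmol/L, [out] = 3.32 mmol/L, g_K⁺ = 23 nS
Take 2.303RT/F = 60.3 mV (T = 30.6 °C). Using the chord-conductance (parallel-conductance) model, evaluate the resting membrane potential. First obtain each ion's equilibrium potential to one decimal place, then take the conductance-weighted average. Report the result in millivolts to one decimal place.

E_Cl⁻ = (60.3/-1)·log₁₀(114/35.9) = -30.3 mV
E_Na⁺ = (60.3/1)·log₁₀(142/24.6) = 45.9 mV
E_K⁺ = (60.3/1)·log₁₀(3.32/148) = -99.4 mV
Vm = (Σ gᵢEᵢ)/(Σ gᵢ) = (13·-30.3 + 1.5·45.9 + 23·-99.4) / (13 + 1.5 + 23)
= -2611.25 / 37.5 = -69.63 mV

-69.6 mV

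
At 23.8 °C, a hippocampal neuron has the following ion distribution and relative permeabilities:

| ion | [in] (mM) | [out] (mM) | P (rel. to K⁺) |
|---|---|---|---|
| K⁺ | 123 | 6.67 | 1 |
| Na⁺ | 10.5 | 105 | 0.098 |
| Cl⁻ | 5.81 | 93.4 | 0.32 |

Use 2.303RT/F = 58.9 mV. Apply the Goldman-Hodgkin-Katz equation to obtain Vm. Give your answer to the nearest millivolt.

-54 mV

Vm = 58.9 · log₁₀[(Σ P·[cation]ₒ + Σ P·[anion]ᵢ) / (Σ P·[cation]ᵢ + Σ P·[anion]ₒ)]
Numerator = 1×6.67 + 0.098×105 + 0.32×5.81 = 18.82
Denominator = 1×123 + 0.098×10.5 + 0.32×93.4 = 153.9
Vm = 58.9 · log₁₀(0.12227) = 58.9 × (-0.9127) = -53.76 mV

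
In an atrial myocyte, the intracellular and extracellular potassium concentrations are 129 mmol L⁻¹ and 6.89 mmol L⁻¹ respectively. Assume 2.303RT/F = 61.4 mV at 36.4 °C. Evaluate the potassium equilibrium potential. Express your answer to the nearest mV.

E = (61.4/z) · log₁₀([K⁺]_out/[K⁺]_in) with z = +1.
= (61.4/1) · log₁₀(6.89/129) = 61.40 · log₁₀(0.05341)
= 61.40 · (-1.2724) = -78.12 mV

-78 mV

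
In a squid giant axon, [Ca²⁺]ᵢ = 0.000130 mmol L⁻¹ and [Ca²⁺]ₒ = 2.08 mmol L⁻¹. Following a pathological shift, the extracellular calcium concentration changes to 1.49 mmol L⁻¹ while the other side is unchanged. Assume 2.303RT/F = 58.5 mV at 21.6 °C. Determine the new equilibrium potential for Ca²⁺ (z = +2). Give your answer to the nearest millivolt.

After the shift: [Ca²⁺]_out = 1.49, [Ca²⁺]_in = 0.000130 mmol L⁻¹.
E_new = (58.5/2)·log₁₀(1.49/0.000130) = 29.25 · (4.0592) = 118.73 mV

119 mV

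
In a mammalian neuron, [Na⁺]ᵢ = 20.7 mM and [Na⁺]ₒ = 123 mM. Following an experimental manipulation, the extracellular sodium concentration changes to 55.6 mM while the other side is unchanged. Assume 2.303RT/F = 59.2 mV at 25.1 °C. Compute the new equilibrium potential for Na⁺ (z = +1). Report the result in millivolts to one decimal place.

After the shift: [Na⁺]_out = 55.6, [Na⁺]_in = 20.7 mM.
E_new = (59.2/1)·log₁₀(55.6/20.7) = 59.20 · (0.4291) = 25.40 mV

25.4 mV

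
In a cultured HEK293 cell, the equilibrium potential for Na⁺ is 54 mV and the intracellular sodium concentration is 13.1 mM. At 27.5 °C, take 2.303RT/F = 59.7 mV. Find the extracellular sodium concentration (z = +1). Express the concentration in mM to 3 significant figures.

Nernst: E = (59.7/1) · log₁₀([out]/[in]), so log₁₀([out]/[in]) = 54.0 × 1 / 59.7 = 0.9045.
[out]/[in] = 10^(0.9045) = 8.026.
[out] = 8.026 × 13.1 = 105.1 mM.

105 mM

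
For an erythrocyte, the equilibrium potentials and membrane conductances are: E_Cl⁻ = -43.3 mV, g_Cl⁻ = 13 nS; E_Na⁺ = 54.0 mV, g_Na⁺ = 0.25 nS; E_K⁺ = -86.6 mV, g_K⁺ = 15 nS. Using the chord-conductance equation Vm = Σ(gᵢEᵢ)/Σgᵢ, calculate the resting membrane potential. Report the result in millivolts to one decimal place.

-65.4 mV

Σ gᵢEᵢ = 13·(-43.3) + 0.25·(54.0) + 15·(-86.6) = -1848.40
Σ gᵢ = 13 + 0.25 + 15 = 28.25
Vm = -1848.40 / 28.25 = -65.43 mV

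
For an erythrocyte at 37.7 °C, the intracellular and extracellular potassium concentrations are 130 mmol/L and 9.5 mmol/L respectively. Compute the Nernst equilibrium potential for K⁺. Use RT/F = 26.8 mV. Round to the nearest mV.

-70 mV

E = (26.8/z) · ln([K⁺]_out/[K⁺]_in) with z = +1.
= (26.8/1) · ln(9.5/130) = 26.80 · ln(0.07308)
= 26.80 · (-2.6162) = -70.12 mV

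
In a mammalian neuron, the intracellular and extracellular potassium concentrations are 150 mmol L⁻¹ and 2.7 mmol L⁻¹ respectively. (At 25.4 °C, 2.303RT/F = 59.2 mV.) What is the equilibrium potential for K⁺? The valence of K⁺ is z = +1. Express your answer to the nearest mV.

E = (59.2/z) · log₁₀([K⁺]_out/[K⁺]_in) with z = +1.
= (59.2/1) · log₁₀(2.7/150) = 59.20 · log₁₀(0.018)
= 59.20 · (-1.7447) = -103.29 mV

-103 mV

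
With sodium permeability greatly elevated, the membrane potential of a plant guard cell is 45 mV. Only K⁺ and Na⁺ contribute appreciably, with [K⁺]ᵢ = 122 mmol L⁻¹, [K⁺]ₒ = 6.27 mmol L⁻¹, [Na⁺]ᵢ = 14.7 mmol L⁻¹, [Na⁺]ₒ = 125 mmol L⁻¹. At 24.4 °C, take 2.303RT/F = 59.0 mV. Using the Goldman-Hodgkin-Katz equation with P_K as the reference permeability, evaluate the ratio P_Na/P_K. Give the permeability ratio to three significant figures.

Let α = P_Na/P_K. GHK: Vm = 59.0·log₁₀[(Kₒ + α·Naₒ)/(Kᵢ + α·Naᵢ)].
10^(Vm/59.0) = 10^(45.0/59.0) = 5.7904
So 5.7904·(Kᵢ + α·Naᵢ) = Kₒ + α·Naₒ → α = (5.7904·122.0 − 6.27) / (125.0 − 5.7904·14.7)
α = (706.4 − 6.27) / (125.0 − 85.12) = 700.2/39.88 = 17.56

17.6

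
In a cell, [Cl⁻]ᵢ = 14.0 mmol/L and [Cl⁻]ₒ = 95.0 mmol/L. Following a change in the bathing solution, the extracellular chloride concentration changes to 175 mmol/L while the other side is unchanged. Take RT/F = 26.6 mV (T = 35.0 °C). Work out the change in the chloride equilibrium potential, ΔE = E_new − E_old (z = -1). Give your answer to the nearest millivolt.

-16 mV

E_old = (26.6/-1)·ln(95.0/14.0) = -50.93 mV
E_new = (26.6/-1)·ln(175/14.0) = -67.18 mV
ΔE = -67.18 − (-50.93) = -16.25 mV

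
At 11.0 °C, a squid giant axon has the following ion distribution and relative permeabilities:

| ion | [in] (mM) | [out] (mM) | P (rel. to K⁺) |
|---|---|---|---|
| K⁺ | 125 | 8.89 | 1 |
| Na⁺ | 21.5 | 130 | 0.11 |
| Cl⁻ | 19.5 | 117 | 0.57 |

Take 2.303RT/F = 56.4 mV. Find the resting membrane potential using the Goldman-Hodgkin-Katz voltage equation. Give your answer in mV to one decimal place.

Vm = 56.4 · log₁₀[(Σ P·[cation]ₒ + Σ P·[anion]ᵢ) / (Σ P·[cation]ᵢ + Σ P·[anion]ₒ)]
Numerator = 1×8.89 + 0.11×130 + 0.57×19.5 = 34.3
Denominator = 1×125 + 0.11×21.5 + 0.57×117 = 194.1
Vm = 56.4 · log₁₀(0.17678) = 56.4 × (-0.7526) = -42.44 mV

-42.4 mV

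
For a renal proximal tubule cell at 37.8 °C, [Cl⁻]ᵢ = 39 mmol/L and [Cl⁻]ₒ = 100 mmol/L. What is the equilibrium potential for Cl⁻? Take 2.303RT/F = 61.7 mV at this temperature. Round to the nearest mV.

-25 mV

E = (61.7/z) · log₁₀([Cl⁻]_out/[Cl⁻]_in) with z = -1.
For an anion, dividing by z = -1 reverses the sign.
= (61.7/-1) · log₁₀(100/39) = -61.70 · log₁₀(2.564)
= -61.70 · (0.4089) = -25.23 mV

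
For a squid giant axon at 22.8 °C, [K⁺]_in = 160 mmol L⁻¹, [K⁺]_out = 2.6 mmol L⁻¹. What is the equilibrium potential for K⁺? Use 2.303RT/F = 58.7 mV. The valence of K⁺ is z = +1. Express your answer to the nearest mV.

E = (58.7/z) · log₁₀([K⁺]_out/[K⁺]_in) with z = +1.
= (58.7/1) · log₁₀(2.6/160) = 58.70 · log₁₀(0.01625)
= 58.70 · (-1.7891) = -105.02 mV

-105 mV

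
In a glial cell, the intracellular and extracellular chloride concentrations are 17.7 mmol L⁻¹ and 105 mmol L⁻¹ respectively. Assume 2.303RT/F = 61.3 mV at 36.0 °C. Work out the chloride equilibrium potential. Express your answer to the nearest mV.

E = (61.3/z) · log₁₀([Cl⁻]_out/[Cl⁻]_in) with z = -1.
For an anion, dividing by z = -1 reverses the sign.
= (61.3/-1) · log₁₀(105/17.7) = -61.30 · log₁₀(5.932)
= -61.30 · (0.7732) = -47.40 mV

-47 mV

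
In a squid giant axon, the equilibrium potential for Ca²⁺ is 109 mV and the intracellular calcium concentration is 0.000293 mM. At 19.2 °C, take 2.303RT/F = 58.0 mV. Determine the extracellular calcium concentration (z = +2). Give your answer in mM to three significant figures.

1.68 mM

Nernst: E = (58.0/2) · log₁₀([out]/[in]), so log₁₀([out]/[in]) = 109.0 × 2 / 58.0 = 3.7586.
[out]/[in] = 10^(3.7586) = 5736.
[out] = 5736 × 0.000293 = 1.681 mM.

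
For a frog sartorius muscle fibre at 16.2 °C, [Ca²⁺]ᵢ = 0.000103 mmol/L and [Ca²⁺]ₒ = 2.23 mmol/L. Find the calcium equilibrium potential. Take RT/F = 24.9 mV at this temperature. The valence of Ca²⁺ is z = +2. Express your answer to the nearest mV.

E = (24.9/z) · ln([Ca²⁺]_out/[Ca²⁺]_in) with z = +2.
= (24.9/2) · ln(2.23/0.000103) = 12.45 · ln(2.165e+04)
= 12.45 · (9.9828) = 124.29 mV

124 mV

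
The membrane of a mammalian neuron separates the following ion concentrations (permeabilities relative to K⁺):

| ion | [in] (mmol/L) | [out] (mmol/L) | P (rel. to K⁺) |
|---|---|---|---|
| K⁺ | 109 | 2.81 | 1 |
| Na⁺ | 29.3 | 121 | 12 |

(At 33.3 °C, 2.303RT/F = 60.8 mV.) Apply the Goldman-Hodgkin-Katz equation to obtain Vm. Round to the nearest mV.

30 mV

Vm = 60.8 · log₁₀[(Σ P·[cation]ₒ + Σ P·[anion]ᵢ) / (Σ P·[cation]ᵢ + Σ P·[anion]ₒ)]
Numerator = 1×2.81 + 12×121 = 1455
Denominator = 1×109 + 12×29.3 = 460.6
Vm = 60.8 · log₁₀(3.1585) = 60.8 × (0.4995) = 30.37 mV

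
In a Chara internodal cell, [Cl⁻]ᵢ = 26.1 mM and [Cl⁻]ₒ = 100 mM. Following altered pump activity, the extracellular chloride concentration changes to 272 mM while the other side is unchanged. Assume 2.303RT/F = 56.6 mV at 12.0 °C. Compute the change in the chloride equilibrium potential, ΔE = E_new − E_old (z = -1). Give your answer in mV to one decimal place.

-24.6 mV

E_old = (56.6/-1)·log₁₀(100/26.1) = -33.02 mV
E_new = (56.6/-1)·log₁₀(272/26.1) = -57.61 mV
ΔE = -57.61 − (-33.02) = -24.60 mV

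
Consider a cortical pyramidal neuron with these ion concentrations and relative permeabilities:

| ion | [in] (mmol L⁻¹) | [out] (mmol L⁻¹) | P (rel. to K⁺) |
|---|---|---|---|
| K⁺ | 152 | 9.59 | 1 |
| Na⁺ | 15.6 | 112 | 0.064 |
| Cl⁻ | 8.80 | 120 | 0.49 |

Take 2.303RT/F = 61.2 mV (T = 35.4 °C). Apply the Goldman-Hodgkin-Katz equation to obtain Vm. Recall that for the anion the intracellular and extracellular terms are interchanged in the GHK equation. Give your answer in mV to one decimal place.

Vm = 61.2 · log₁₀[(Σ P·[cation]ₒ + Σ P·[anion]ᵢ) / (Σ P·[cation]ᵢ + Σ P·[anion]ₒ)]
Numerator = 1×9.59 + 0.064×112 + 0.49×8.80 = 21.07
Denominator = 1×152 + 0.064×15.6 + 0.49×120 = 211.8
Vm = 61.2 · log₁₀(0.099481) = 61.2 × (-1.0023) = -61.34 mV

-61.3 mV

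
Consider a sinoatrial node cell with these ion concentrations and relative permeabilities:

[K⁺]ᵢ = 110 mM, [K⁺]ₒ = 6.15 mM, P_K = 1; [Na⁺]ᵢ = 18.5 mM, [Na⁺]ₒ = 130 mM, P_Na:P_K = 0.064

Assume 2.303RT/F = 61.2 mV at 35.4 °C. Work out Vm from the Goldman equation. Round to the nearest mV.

-54 mV

Vm = 61.2 · log₁₀[(Σ P·[cation]ₒ + Σ P·[anion]ᵢ) / (Σ P·[cation]ᵢ + Σ P·[anion]ₒ)]
Numerator = 1×6.15 + 0.064×130 = 14.47
Denominator = 1×110 + 0.064×18.5 = 111.2
Vm = 61.2 · log₁₀(0.13014) = 61.2 × (-0.8856) = -54.20 mV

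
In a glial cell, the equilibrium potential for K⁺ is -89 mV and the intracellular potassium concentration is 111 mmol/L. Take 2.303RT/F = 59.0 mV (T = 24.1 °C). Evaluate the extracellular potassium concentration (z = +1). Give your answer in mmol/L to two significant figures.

Nernst: E = (59.0/1) · log₁₀([out]/[in]), so log₁₀([out]/[in]) = -89.0 × 1 / 59.0 = -1.5085.
[out]/[in] = 10^(-1.5085) = 0.03101.
[out] = 0.03101 × 111 = 3.442 mmol/L.

3.4 mmol/L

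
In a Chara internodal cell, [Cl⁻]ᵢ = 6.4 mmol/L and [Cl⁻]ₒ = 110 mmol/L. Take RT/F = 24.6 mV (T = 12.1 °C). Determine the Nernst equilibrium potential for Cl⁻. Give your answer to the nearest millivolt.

-70 mV

E = (24.6/z) · ln([Cl⁻]_out/[Cl⁻]_in) with z = -1.
For an anion, dividing by z = -1 reverses the sign.
= (24.6/-1) · ln(110/6.4) = -24.60 · ln(17.19)
= -24.60 · (2.8442) = -69.97 mV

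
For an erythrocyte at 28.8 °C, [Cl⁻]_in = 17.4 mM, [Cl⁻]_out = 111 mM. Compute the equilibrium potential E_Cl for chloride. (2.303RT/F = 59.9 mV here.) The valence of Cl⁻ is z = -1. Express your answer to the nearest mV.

E = (59.9/z) · log₁₀([Cl⁻]_out/[Cl⁻]_in) with z = -1.
For an anion, dividing by z = -1 reverses the sign.
= (59.9/-1) · log₁₀(111/17.4) = -59.90 · log₁₀(6.379)
= -59.90 · (0.8048) = -48.21 mV

-48 mV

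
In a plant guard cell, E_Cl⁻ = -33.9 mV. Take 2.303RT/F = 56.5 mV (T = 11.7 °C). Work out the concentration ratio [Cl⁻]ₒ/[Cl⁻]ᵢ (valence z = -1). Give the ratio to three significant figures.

log₁₀([out]/[in]) = E·z/(56.5) = -33.9 × -1 / 56.5 = 0.6000
[out]/[in] = 10^(0.6000) = 3.981

3.98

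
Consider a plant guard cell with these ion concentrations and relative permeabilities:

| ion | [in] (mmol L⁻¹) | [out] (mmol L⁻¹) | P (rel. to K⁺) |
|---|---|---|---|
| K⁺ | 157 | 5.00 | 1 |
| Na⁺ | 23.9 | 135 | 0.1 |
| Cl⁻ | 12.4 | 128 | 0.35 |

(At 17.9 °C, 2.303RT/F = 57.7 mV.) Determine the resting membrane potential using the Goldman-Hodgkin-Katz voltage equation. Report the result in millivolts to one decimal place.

-54.9 mV

Vm = 57.7 · log₁₀[(Σ P·[cation]ₒ + Σ P·[anion]ᵢ) / (Σ P·[cation]ᵢ + Σ P·[anion]ₒ)]
Numerator = 1×5.00 + 0.1×135 + 0.35×12.4 = 22.84
Denominator = 1×157 + 0.1×23.9 + 0.35×128 = 204.2
Vm = 57.7 · log₁₀(0.11186) = 57.7 × (-0.9513) = -54.89 mV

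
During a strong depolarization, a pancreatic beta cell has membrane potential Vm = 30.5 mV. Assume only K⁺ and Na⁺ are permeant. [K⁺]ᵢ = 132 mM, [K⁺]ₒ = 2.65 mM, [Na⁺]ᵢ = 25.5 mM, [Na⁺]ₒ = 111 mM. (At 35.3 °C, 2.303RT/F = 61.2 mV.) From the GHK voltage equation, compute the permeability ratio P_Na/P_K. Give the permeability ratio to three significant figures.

Let α = P_Na/P_K. GHK: Vm = 61.2·log₁₀[(Kₒ + α·Naₒ)/(Kᵢ + α·Naᵢ)].
10^(Vm/61.2) = 10^(30.5/61.2) = 3.1504
So 3.1504·(Kᵢ + α·Naᵢ) = Kₒ + α·Naₒ → α = (3.1504·132.0 − 2.65) / (111.0 − 3.1504·25.5)
α = (415.9 − 2.65) / (111.0 − 80.34) = 413.2/30.66 = 13.47

13.5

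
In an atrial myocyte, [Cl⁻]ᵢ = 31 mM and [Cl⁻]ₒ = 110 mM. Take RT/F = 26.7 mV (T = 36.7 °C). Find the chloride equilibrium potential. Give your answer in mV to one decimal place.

E = (26.7/z) · ln([Cl⁻]_out/[Cl⁻]_in) with z = -1.
For an anion, dividing by z = -1 reverses the sign.
= (26.7/-1) · ln(110/31) = -26.70 · ln(3.548)
= -26.70 · (1.2665) = -33.82 mV

-33.8 mV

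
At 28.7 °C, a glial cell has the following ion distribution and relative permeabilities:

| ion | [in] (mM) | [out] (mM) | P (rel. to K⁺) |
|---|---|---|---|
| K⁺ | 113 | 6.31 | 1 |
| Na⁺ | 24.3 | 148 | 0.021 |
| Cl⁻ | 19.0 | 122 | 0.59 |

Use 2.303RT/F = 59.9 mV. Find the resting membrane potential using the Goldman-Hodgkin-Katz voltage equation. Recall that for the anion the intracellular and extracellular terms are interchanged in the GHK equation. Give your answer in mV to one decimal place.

Vm = 59.9 · log₁₀[(Σ P·[cation]ₒ + Σ P·[anion]ᵢ) / (Σ P·[cation]ᵢ + Σ P·[anion]ₒ)]
Numerator = 1×6.31 + 0.021×148 + 0.59×19.0 = 20.63
Denominator = 1×113 + 0.021×24.3 + 0.59×122 = 185.5
Vm = 59.9 · log₁₀(0.11121) = 59.9 × (-0.9539) = -57.14 mV

-57.1 mV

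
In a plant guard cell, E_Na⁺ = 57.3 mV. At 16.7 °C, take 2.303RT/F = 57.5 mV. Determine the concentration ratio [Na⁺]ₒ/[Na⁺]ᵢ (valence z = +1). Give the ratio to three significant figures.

9.92

log₁₀([out]/[in]) = E·z/(57.5) = 57.3 × 1 / 57.5 = 0.9965
[out]/[in] = 10^(0.9965) = 9.92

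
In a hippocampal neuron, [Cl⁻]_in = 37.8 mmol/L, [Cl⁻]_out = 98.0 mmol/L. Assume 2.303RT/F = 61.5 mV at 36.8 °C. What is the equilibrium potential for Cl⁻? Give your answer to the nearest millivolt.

E = (61.5/z) · log₁₀([Cl⁻]_out/[Cl⁻]_in) with z = -1.
For an anion, dividing by z = -1 reverses the sign.
= (61.5/-1) · log₁₀(98.0/37.8) = -61.50 · log₁₀(2.593)
= -61.50 · (0.4137) = -25.44 mV

-25 mV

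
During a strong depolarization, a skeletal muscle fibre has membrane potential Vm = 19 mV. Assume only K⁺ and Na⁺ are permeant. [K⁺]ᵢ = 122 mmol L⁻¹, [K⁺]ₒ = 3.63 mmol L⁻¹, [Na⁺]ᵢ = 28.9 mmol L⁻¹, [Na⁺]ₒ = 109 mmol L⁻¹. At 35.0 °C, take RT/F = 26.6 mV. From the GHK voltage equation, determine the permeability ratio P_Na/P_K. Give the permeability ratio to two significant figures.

Let α = P_Na/P_K. GHK: Vm = 26.6·ln[(Kₒ + α·Naₒ)/(Kᵢ + α·Naᵢ)].
e^(Vm/26.6) = e^(19.0/26.6) = 2.0427
So 2.0427·(Kᵢ + α·Naᵢ) = Kₒ + α·Naₒ → α = (2.0427·122.0 − 3.63) / (109.0 − 2.0427·28.9)
α = (249.2 − 3.63) / (109.0 − 59.03) = 245.6/49.97 = 4.915

4.9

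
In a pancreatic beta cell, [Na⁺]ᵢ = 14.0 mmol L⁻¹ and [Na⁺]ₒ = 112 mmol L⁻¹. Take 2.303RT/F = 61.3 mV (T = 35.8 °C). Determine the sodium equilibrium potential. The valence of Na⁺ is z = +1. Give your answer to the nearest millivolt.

55 mV

E = (61.3/z) · log₁₀([Na⁺]_out/[Na⁺]_in) with z = +1.
= (61.3/1) · log₁₀(112/14.0) = 61.30 · log₁₀(8)
= 61.30 · (0.9031) = 55.36 mV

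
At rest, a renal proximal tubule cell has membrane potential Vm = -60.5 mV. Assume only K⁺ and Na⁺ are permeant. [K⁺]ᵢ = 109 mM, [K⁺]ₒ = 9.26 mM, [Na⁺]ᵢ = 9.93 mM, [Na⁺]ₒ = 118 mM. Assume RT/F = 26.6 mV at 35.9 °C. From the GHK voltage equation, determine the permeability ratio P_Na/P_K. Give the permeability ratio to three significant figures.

Let α = P_Na/P_K. GHK: Vm = 26.6·ln[(Kₒ + α·Naₒ)/(Kᵢ + α·Naᵢ)].
e^(Vm/26.6) = e^(-60.5/26.6) = 0.10285
So 0.10285·(Kᵢ + α·Naᵢ) = Kₒ + α·Naₒ → α = (0.10285·109.0 − 9.26) / (118.0 − 0.10285·9.93)
α = (11.21 − 9.26) / (118.0 − 1.021) = 1.951/117 = 0.01668

0.0167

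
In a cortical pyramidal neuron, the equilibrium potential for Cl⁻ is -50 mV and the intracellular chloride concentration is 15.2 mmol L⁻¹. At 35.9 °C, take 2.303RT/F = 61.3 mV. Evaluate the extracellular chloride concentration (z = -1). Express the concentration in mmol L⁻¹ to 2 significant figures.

99 mmol L⁻¹

Nernst: E = (61.3/-1) · log₁₀([out]/[in]), so log₁₀([out]/[in]) = -50.0 × -1 / 61.3 = 0.8157.
[out]/[in] = 10^(0.8157) = 6.541.
[out] = 6.541 × 15.2 = 99.43 mmol L⁻¹.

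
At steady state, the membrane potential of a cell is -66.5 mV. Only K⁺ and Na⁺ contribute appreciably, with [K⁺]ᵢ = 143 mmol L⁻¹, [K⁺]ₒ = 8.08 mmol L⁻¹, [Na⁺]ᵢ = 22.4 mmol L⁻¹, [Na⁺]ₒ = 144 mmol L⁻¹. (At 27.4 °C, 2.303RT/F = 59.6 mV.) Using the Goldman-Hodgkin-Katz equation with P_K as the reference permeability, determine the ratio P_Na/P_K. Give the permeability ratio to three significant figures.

Let α = P_Na/P_K. GHK: Vm = 59.6·log₁₀[(Kₒ + α·Naₒ)/(Kᵢ + α·Naᵢ)].
10^(Vm/59.6) = 10^(-66.5/59.6) = 0.0766
So 0.0766·(Kᵢ + α·Naᵢ) = Kₒ + α·Naₒ → α = (0.0766·143.0 − 8.08) / (144.0 − 0.0766·22.4)
α = (10.95 − 8.08) / (144.0 − 1.716) = 2.874/142.3 = 0.0202

0.0202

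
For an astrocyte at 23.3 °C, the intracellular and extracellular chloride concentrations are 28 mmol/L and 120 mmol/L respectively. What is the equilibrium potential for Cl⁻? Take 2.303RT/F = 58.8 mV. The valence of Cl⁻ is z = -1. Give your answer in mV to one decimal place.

-37.2 mV

E = (58.8/z) · log₁₀([Cl⁻]_out/[Cl⁻]_in) with z = -1.
For an anion, dividing by z = -1 reverses the sign.
= (58.8/-1) · log₁₀(120/28) = -58.80 · log₁₀(4.286)
= -58.80 · (0.6320) = -37.16 mV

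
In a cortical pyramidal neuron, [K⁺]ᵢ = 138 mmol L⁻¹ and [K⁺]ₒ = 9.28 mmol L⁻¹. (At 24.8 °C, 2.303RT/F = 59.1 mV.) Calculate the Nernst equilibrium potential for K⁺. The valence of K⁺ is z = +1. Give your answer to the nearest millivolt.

E = (59.1/z) · log₁₀([K⁺]_out/[K⁺]_in) with z = +1.
= (59.1/1) · log₁₀(9.28/138) = 59.10 · log₁₀(0.06725)
= 59.10 · (-1.1723) = -69.28 mV

-69 mV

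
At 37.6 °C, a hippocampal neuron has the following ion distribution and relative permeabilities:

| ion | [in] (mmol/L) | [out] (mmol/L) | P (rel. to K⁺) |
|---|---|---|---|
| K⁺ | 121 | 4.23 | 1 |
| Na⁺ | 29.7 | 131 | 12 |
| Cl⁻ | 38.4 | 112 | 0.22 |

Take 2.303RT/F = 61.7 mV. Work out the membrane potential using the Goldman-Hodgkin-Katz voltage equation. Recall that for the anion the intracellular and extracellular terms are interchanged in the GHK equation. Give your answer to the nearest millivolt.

Vm = 61.7 · log₁₀[(Σ P·[cation]ₒ + Σ P·[anion]ᵢ) / (Σ P·[cation]ᵢ + Σ P·[anion]ₒ)]
Numerator = 1×4.23 + 12×131 + 0.22×38.4 = 1585
Denominator = 1×121 + 12×29.7 + 0.22×112 = 502
Vm = 61.7 · log₁₀(3.1565) = 61.7 × (0.4992) = 30.80 mV

31 mV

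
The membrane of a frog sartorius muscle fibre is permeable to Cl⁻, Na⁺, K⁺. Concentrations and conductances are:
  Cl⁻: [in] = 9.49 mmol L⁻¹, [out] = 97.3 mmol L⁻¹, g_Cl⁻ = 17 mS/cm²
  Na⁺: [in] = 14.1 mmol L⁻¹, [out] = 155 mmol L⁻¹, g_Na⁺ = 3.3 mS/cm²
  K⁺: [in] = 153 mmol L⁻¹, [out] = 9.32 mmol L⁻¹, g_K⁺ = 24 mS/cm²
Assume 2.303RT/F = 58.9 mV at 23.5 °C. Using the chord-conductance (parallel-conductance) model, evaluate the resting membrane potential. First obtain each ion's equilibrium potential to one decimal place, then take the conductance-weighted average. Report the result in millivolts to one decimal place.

E_Cl⁻ = (58.9/-1)·log₁₀(97.3/9.49) = -59.5 mV
E_Na⁺ = (58.9/1)·log₁₀(155/14.1) = 61.3 mV
E_K⁺ = (58.9/1)·log₁₀(9.32/153) = -71.6 mV
Vm = (Σ gᵢEᵢ)/(Σ gᵢ) = (17·-59.5 + 3.3·61.3 + 24·-71.6) / (17 + 3.3 + 24)
= -2527.61 / 44.3 = -57.06 mV

-57.1 mV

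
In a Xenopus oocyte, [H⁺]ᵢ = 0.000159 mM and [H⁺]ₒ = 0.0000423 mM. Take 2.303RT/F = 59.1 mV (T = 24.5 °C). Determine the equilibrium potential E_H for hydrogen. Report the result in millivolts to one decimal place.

-34.0 mV

E = (59.1/z) · log₁₀([H⁺]_out/[H⁺]_in) with z = +1.
= (59.1/1) · log₁₀(0.0000423/0.000159) = 59.10 · log₁₀(0.266)
= 59.10 · (-0.5751) = -33.99 mV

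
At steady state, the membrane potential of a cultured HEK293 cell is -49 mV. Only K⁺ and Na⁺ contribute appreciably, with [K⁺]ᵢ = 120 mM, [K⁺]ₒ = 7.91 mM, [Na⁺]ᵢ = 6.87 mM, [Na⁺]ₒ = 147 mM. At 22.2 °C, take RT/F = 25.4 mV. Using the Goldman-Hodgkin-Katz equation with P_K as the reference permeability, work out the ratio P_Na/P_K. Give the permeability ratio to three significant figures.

0.0652

Let α = P_Na/P_K. GHK: Vm = 25.4·ln[(Kₒ + α·Naₒ)/(Kᵢ + α·Naᵢ)].
e^(Vm/25.4) = e^(-49.0/25.4) = 0.14527
So 0.14527·(Kᵢ + α·Naᵢ) = Kₒ + α·Naₒ → α = (0.14527·120.0 − 7.91) / (147.0 − 0.14527·6.87)
α = (17.43 − 7.91) / (147.0 − 0.998) = 9.523/146 = 0.06522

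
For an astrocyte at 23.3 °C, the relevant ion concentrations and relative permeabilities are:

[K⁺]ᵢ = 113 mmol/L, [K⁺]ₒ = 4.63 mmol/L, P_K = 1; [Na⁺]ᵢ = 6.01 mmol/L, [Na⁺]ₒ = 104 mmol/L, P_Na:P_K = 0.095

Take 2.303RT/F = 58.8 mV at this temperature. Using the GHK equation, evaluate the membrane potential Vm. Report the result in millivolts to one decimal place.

-52.5 mV

Vm = 58.8 · log₁₀[(Σ P·[cation]ₒ + Σ P·[anion]ᵢ) / (Σ P·[cation]ᵢ + Σ P·[anion]ₒ)]
Numerator = 1×4.63 + 0.095×104 = 14.51
Denominator = 1×113 + 0.095×6.01 = 113.6
Vm = 58.8 · log₁₀(0.12776) = 58.8 × (-0.8936) = -52.54 mV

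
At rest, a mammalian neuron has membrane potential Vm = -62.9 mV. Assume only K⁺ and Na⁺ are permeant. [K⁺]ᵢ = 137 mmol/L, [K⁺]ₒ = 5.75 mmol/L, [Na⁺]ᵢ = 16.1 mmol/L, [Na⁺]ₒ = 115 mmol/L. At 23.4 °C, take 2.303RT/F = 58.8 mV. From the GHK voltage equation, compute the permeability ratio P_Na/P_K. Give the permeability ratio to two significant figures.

Let α = P_Na/P_K. GHK: Vm = 58.8·log₁₀[(Kₒ + α·Naₒ)/(Kᵢ + α·Naᵢ)].
10^(Vm/58.8) = 10^(-62.9/58.8) = 0.085167
So 0.085167·(Kᵢ + α·Naᵢ) = Kₒ + α·Naₒ → α = (0.085167·137.0 − 5.75) / (115.0 − 0.085167·16.1)
α = (11.67 − 5.75) / (115.0 − 1.371) = 5.918/113.6 = 0.05208

0.052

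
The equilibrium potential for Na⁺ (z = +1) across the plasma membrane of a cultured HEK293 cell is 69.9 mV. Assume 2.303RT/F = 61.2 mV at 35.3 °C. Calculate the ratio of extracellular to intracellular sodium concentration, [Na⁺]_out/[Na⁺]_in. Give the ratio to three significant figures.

13.9

log₁₀([out]/[in]) = E·z/(61.2) = 69.9 × 1 / 61.2 = 1.1422
[out]/[in] = 10^(1.1422) = 13.87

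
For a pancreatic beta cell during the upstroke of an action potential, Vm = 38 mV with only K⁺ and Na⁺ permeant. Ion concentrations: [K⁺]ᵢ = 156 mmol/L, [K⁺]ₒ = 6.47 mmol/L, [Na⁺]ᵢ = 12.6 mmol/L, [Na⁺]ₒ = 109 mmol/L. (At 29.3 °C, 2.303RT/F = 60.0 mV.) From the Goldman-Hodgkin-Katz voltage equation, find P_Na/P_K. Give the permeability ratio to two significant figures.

Let α = P_Na/P_K. GHK: Vm = 60.0·log₁₀[(Kₒ + α·Naₒ)/(Kᵢ + α·Naᵢ)].
10^(Vm/60.0) = 10^(38.0/60.0) = 4.2987
So 4.2987·(Kᵢ + α·Naᵢ) = Kₒ + α·Naₒ → α = (4.2987·156.0 − 6.47) / (109.0 − 4.2987·12.6)
α = (670.6 − 6.47) / (109.0 − 54.16) = 664.1/54.84 = 12.11

12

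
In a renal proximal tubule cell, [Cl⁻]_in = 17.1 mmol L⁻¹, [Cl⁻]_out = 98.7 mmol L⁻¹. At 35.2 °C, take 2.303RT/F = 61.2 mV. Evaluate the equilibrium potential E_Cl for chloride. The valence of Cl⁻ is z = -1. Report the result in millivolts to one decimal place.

-46.6 mV

E = (61.2/z) · log₁₀([Cl⁻]_out/[Cl⁻]_in) with z = -1.
For an anion, dividing by z = -1 reverses the sign.
= (61.2/-1) · log₁₀(98.7/17.1) = -61.20 · log₁₀(5.772)
= -61.20 · (0.7613) = -46.59 mV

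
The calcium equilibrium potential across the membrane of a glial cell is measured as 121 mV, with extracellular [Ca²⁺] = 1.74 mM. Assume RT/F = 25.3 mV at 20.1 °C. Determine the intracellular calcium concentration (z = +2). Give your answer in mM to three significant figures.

Nernst: E = (25.3/2) · ln([out]/[in]), so ln([out]/[in]) = 121.0 × 2 / 25.3 = 9.5652.
[out]/[in] = e^(9.5652) = 1.426e+04.
[in] = 1.74 / 1.426e+04 = 0.000122 mM.

0.000122 mM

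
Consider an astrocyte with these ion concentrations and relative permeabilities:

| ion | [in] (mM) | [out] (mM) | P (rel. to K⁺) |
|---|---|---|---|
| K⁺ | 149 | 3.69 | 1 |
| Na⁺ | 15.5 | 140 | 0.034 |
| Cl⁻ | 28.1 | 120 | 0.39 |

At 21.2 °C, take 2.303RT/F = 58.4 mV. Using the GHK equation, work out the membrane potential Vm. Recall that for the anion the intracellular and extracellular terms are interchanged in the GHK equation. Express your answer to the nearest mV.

Vm = 58.4 · log₁₀[(Σ P·[cation]ₒ + Σ P·[anion]ᵢ) / (Σ P·[cation]ᵢ + Σ P·[anion]ₒ)]
Numerator = 1×3.69 + 0.034×140 + 0.39×28.1 = 19.41
Denominator = 1×149 + 0.034×15.5 + 0.39×120 = 196.3
Vm = 58.4 · log₁₀(0.098861) = 58.4 × (-1.0050) = -58.69 mV

-59 mV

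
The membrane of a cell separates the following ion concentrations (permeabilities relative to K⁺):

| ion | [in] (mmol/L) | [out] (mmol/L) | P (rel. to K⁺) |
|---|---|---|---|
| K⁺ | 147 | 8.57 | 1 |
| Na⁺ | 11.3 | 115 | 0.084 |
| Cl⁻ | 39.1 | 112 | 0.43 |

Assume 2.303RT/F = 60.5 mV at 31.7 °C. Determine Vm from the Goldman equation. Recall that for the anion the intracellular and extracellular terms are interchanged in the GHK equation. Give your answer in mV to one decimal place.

-45.2 mV

Vm = 60.5 · log₁₀[(Σ P·[cation]ₒ + Σ P·[anion]ᵢ) / (Σ P·[cation]ᵢ + Σ P·[anion]ₒ)]
Numerator = 1×8.57 + 0.084×115 + 0.43×39.1 = 35.04
Denominator = 1×147 + 0.084×11.3 + 0.43×112 = 196.1
Vm = 60.5 · log₁₀(0.17869) = 60.5 × (-0.7479) = -45.25 mV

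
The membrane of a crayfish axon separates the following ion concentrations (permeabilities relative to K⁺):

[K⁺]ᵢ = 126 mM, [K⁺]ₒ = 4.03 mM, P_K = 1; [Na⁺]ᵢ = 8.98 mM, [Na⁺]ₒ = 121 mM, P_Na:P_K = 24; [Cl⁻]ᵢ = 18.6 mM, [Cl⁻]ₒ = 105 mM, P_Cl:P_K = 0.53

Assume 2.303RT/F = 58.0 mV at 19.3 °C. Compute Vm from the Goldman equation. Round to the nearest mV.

50 mV

Vm = 58.0 · log₁₀[(Σ P·[cation]ₒ + Σ P·[anion]ᵢ) / (Σ P·[cation]ᵢ + Σ P·[anion]ₒ)]
Numerator = 1×4.03 + 24×121 + 0.53×18.6 = 2918
Denominator = 1×126 + 24×8.98 + 0.53×105 = 397.2
Vm = 58.0 · log₁₀(7.3467) = 58.0 × (0.8661) = 50.23 mV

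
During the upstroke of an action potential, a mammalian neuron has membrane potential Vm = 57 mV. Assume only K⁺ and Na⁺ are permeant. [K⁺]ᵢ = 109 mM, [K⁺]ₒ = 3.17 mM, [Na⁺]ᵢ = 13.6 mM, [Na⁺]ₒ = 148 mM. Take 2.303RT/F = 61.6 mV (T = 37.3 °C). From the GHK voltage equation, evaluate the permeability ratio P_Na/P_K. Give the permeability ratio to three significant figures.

27.3

Let α = P_Na/P_K. GHK: Vm = 61.6·log₁₀[(Kₒ + α·Naₒ)/(Kᵢ + α·Naᵢ)].
10^(Vm/61.6) = 10^(57.0/61.6) = 8.4202
So 8.4202·(Kᵢ + α·Naᵢ) = Kₒ + α·Naₒ → α = (8.4202·109.0 − 3.17) / (148.0 − 8.4202·13.6)
α = (917.8 − 3.17) / (148.0 − 114.5) = 914.6/33.48 = 27.32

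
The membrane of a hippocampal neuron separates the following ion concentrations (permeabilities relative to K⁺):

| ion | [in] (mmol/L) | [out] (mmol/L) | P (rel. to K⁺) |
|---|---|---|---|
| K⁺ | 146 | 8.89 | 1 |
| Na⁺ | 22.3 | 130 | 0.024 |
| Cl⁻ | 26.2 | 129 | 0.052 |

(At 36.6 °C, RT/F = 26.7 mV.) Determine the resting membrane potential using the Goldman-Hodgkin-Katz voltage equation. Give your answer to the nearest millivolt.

-65 mV

Vm = 26.7 · ln[(Σ P·[cation]ₒ + Σ P·[anion]ᵢ) / (Σ P·[cation]ᵢ + Σ P·[anion]ₒ)]
Numerator = 1×8.89 + 0.024×130 + 0.052×26.2 = 13.37
Denominator = 1×146 + 0.024×22.3 + 0.052×129 = 153.2
Vm = 26.7 · ln(0.087263) = 26.7 × (-2.4388) = -65.12 mV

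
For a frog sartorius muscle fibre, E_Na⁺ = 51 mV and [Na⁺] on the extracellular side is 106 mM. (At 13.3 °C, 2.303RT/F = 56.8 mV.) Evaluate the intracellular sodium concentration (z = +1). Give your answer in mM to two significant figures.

Nernst: E = (56.8/1) · log₁₀([out]/[in]), so log₁₀([out]/[in]) = 51.0 × 1 / 56.8 = 0.8979.
[out]/[in] = 10^(0.8979) = 7.905.
[in] = 106 / 7.905 = 13.41 mM.

13 mM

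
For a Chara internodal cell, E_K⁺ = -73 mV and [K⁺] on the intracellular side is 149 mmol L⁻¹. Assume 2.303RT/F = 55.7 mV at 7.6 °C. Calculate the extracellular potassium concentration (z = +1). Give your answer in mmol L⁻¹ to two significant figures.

7.3 mmol L⁻¹

Nernst: E = (55.7/1) · log₁₀([out]/[in]), so log₁₀([out]/[in]) = -73.0 × 1 / 55.7 = -1.3106.
[out]/[in] = 10^(-1.3106) = 0.04891.
[out] = 0.04891 × 149 = 7.288 mmol L⁻¹.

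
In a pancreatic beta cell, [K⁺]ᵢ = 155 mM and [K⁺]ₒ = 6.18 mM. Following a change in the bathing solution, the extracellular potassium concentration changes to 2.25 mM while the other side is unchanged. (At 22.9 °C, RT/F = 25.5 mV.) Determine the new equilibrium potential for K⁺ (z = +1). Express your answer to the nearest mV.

After the shift: [K⁺]_out = 2.25, [K⁺]_in = 155 mM.
E_new = (25.5/1)·ln(2.25/155) = 25.50 · (-4.2325) = -107.93 mV

-108 mV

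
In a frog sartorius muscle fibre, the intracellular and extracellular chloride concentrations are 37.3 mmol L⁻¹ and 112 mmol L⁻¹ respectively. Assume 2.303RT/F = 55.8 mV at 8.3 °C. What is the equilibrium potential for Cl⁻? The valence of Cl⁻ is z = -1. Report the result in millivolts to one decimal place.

-26.6 mV

E = (55.8/z) · log₁₀([Cl⁻]_out/[Cl⁻]_in) with z = -1.
For an anion, dividing by z = -1 reverses the sign.
= (55.8/-1) · log₁₀(112/37.3) = -55.80 · log₁₀(3.003)
= -55.80 · (0.4775) = -26.65 mV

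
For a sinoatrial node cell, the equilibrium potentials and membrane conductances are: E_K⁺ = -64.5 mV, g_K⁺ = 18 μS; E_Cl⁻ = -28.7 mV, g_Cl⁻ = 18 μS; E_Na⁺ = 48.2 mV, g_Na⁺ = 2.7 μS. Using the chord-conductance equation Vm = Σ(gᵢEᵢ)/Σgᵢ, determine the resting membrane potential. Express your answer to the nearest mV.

-40 mV

Σ gᵢEᵢ = 18·(-64.5) + 18·(-28.7) + 2.7·(48.2) = -1547.46
Σ gᵢ = 18 + 18 + 2.7 = 38.7
Vm = -1547.46 / 38.7 = -39.99 mV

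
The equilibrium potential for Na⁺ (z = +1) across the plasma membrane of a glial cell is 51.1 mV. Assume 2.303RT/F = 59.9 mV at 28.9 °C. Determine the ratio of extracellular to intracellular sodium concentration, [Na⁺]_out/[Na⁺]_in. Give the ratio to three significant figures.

7.13

log₁₀([out]/[in]) = E·z/(59.9) = 51.1 × 1 / 59.9 = 0.8531
[out]/[in] = 10^(0.8531) = 7.13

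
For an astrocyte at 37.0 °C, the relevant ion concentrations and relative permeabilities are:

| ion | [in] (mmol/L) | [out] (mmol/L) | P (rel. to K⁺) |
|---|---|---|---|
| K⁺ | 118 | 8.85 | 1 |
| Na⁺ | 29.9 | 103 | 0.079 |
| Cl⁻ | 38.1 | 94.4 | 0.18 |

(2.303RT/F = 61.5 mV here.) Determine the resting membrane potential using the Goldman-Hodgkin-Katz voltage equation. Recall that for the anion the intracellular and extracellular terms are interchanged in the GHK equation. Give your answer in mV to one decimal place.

-46.8 mV

Vm = 61.5 · log₁₀[(Σ P·[cation]ₒ + Σ P·[anion]ᵢ) / (Σ P·[cation]ᵢ + Σ P·[anion]ₒ)]
Numerator = 1×8.85 + 0.079×103 + 0.18×38.1 = 23.85
Denominator = 1×118 + 0.079×29.9 + 0.18×94.4 = 137.4
Vm = 61.5 · log₁₀(0.1736) = 61.5 × (-0.7604) = -46.77 mV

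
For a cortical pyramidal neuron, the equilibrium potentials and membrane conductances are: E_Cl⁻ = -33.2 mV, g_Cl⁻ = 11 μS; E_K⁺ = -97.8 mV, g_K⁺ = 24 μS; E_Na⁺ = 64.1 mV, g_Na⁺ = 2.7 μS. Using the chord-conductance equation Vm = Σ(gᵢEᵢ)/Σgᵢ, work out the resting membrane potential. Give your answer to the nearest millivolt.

-67 mV

Σ gᵢEᵢ = 11·(-33.2) + 24·(-97.8) + 2.7·(64.1) = -2539.33
Σ gᵢ = 11 + 24 + 2.7 = 37.7
Vm = -2539.33 / 37.7 = -67.36 mV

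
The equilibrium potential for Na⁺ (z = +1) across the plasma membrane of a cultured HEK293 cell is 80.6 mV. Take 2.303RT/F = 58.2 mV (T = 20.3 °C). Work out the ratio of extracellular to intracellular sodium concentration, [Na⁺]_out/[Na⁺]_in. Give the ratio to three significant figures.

24.3

log₁₀([out]/[in]) = E·z/(58.2) = 80.6 × 1 / 58.2 = 1.3849
[out]/[in] = 10^(1.3849) = 24.26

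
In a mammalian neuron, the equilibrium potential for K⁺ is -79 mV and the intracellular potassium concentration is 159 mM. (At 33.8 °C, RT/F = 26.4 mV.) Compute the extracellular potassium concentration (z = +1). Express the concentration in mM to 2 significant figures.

8.0 mM

Nernst: E = (26.4/1) · ln([out]/[in]), so ln([out]/[in]) = -79.0 × 1 / 26.4 = -2.9924.
[out]/[in] = e^(-2.9924) = 0.05017.
[out] = 0.05017 × 159 = 7.976 mM.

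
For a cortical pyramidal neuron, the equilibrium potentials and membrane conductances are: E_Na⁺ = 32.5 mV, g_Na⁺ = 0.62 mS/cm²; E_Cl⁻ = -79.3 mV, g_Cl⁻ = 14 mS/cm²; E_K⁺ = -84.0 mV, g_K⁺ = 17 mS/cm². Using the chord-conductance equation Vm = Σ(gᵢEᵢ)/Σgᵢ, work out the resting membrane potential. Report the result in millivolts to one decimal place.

Σ gᵢEᵢ = 0.62·(32.5) + 14·(-79.3) + 17·(-84.0) = -2518.05
Σ gᵢ = 0.62 + 14 + 17 = 31.62
Vm = -2518.05 / 31.62 = -79.63 mV

-79.6 mV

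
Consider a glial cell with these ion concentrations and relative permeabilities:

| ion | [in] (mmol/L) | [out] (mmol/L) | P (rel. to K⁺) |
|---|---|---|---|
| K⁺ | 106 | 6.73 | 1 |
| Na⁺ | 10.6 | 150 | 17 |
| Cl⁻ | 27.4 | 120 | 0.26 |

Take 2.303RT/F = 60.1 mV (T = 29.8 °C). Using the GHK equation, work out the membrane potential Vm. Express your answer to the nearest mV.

55 mV

Vm = 60.1 · log₁₀[(Σ P·[cation]ₒ + Σ P·[anion]ᵢ) / (Σ P·[cation]ᵢ + Σ P·[anion]ₒ)]
Numerator = 1×6.73 + 17×150 + 0.26×27.4 = 2564
Denominator = 1×106 + 17×10.6 + 0.26×120 = 317.4
Vm = 60.1 · log₁₀(8.0777) = 60.1 × (0.9073) = 54.53 mV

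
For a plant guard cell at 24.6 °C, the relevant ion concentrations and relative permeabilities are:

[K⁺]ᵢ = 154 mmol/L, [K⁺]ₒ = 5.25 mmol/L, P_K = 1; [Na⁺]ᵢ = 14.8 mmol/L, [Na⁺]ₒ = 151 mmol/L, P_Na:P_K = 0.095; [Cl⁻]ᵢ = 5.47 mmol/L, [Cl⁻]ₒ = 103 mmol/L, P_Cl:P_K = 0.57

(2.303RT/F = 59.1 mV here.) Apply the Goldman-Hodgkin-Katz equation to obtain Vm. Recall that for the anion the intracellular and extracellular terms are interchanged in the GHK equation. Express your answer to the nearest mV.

Vm = 59.1 · log₁₀[(Σ P·[cation]ₒ + Σ P·[anion]ᵢ) / (Σ P·[cation]ᵢ + Σ P·[anion]ₒ)]
Numerator = 1×5.25 + 0.095×151 + 0.57×5.47 = 22.71
Denominator = 1×154 + 0.095×14.8 + 0.57×103 = 214.1
Vm = 59.1 · log₁₀(0.10608) = 59.1 × (-0.9744) = -57.59 mV

-58 mV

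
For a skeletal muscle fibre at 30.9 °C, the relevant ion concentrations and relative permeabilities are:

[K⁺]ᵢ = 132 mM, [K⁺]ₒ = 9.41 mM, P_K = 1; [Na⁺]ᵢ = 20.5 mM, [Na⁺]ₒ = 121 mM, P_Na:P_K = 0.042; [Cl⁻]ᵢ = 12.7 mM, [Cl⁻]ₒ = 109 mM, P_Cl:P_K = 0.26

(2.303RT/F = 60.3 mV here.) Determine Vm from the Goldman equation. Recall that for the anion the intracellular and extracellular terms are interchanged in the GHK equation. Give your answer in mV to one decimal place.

Vm = 60.3 · log₁₀[(Σ P·[cation]ₒ + Σ P·[anion]ᵢ) / (Σ P·[cation]ᵢ + Σ P·[anion]ₒ)]
Numerator = 1×9.41 + 0.042×121 + 0.26×12.7 = 17.79
Denominator = 1×132 + 0.042×20.5 + 0.26×109 = 161.2
Vm = 60.3 · log₁₀(0.11038) = 60.3 × (-0.9571) = -57.71 mV

-57.7 mV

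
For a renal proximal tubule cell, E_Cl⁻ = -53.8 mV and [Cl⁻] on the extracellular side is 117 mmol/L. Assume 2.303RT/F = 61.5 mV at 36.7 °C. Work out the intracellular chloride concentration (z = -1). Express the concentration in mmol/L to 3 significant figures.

Nernst: E = (61.5/-1) · log₁₀([out]/[in]), so log₁₀([out]/[in]) = -53.8 × -1 / 61.5 = 0.8748.
[out]/[in] = 10^(0.8748) = 7.495.
[in] = 117 / 7.495 = 15.61 mmol/L.

15.6 mmol/L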